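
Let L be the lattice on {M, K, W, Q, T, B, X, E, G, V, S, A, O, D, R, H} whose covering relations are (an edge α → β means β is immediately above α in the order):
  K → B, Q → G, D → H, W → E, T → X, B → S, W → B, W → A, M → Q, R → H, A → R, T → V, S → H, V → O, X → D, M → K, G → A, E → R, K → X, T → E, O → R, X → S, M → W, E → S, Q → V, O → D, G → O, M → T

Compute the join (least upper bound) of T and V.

Common upper bounds of {T, V}: D, H, O, R, V.
The least among these is V.

V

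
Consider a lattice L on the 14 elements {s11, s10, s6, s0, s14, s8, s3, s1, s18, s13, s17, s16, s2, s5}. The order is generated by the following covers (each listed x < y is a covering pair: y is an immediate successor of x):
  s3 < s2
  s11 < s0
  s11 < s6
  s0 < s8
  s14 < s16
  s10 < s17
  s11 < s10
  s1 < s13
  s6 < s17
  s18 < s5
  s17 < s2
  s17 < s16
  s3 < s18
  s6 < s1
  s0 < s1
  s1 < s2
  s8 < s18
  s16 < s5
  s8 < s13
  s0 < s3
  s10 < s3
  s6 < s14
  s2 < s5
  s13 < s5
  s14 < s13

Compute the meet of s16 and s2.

Common lower bounds of {s16, s2}: s10, s11, s17, s6.
The greatest among these is s17.

s17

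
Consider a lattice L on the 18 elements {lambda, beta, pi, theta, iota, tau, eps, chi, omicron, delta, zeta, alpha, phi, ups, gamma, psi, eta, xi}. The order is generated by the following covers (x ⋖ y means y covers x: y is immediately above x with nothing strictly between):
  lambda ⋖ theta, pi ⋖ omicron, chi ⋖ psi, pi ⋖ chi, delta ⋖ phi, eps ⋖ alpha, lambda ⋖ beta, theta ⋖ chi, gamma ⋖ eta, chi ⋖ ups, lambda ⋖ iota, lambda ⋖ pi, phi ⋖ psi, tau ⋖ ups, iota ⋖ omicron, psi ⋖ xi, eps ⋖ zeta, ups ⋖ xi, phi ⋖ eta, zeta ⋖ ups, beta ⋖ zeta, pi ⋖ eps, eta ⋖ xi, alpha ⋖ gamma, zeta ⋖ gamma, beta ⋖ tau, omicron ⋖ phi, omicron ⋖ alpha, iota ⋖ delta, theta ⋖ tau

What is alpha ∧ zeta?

eps

Common lower bounds of {alpha, zeta}: eps, lambda, pi.
The greatest among these is eps.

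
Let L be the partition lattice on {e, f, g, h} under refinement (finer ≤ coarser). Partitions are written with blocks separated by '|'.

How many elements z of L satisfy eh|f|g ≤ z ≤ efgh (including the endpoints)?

5

The interval [eh|f|g, efgh] = {efgh, efh|g, egh|f, eh|fg, eh|f|g}, which has 5 elements.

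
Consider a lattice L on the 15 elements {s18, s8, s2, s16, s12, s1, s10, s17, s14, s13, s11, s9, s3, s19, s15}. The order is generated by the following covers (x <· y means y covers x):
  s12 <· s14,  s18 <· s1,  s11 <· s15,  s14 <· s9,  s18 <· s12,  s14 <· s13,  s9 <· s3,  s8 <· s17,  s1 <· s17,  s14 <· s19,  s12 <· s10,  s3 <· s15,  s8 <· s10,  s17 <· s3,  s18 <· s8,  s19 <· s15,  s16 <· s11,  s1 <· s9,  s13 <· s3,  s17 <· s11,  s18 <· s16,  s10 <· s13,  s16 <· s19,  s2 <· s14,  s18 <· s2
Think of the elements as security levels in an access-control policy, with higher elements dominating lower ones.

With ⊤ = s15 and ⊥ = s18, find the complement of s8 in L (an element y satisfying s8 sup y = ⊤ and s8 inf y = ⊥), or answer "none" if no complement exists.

s19

Need y with s8 ∨ y = s15 and s8 ∧ y = s18.
Checking each element gives: s19.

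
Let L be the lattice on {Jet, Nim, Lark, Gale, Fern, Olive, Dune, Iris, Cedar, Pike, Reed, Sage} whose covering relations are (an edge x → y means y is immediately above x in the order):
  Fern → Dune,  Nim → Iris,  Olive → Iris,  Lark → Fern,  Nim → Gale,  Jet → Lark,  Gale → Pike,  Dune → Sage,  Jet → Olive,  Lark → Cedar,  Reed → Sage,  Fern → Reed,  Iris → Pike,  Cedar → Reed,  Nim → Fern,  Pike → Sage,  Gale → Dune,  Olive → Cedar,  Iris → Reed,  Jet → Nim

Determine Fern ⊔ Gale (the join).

Dune

Common upper bounds of {Fern, Gale}: Dune, Sage.
The least among these is Dune.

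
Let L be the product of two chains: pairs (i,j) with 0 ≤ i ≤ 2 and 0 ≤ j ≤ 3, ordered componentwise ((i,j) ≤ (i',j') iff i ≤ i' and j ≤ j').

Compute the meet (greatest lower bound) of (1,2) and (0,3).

(0,2)

In a product of chains, the meet is componentwise min, giving (0,2).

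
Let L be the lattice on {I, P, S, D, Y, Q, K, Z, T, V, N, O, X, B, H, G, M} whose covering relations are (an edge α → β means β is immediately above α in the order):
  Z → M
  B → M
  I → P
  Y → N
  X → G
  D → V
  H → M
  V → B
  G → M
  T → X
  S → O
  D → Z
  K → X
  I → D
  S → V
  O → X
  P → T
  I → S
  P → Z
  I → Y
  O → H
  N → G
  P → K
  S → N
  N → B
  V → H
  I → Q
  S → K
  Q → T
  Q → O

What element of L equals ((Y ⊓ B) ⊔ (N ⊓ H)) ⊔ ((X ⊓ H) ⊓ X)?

Y ∧ B = Y
N ∧ H = S
Y ∨ S = N
X ∧ H = O
O ∧ X = O
N ∨ O = G

G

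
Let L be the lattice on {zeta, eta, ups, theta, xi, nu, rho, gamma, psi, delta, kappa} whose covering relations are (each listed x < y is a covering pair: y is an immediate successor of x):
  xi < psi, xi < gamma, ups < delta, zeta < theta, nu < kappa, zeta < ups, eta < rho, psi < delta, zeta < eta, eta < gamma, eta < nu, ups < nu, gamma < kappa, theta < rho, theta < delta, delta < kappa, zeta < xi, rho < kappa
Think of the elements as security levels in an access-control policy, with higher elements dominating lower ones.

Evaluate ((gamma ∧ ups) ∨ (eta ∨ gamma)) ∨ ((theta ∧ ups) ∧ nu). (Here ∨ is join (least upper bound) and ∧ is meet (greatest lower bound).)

gamma

gamma ∧ ups = zeta
eta ∨ gamma = gamma
zeta ∨ gamma = gamma
theta ∧ ups = zeta
zeta ∧ nu = zeta
gamma ∨ zeta = gamma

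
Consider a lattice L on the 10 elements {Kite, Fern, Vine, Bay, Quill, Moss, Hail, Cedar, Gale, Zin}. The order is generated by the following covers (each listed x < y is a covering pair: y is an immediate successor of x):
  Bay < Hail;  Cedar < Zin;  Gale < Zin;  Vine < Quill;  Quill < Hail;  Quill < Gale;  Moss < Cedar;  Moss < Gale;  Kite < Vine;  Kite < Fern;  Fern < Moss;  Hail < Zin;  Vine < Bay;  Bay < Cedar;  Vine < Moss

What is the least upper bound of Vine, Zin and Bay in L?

Common upper bounds of {Vine, Zin, Bay}: Zin.
The least among these is Zin.

Zin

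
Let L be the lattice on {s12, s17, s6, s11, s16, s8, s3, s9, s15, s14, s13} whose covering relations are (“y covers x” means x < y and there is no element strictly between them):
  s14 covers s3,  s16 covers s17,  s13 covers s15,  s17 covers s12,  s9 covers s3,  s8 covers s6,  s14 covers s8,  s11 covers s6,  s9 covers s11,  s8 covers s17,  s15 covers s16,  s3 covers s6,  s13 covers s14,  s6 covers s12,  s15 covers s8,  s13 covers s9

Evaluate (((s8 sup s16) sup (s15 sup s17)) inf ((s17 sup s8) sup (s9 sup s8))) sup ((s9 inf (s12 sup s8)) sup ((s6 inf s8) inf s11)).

s15

s8 ∨ s16 = s15
s15 ∨ s17 = s15
s15 ∨ s15 = s15
s17 ∨ s8 = s8
s9 ∨ s8 = s13
s8 ∨ s13 = s13
s15 ∧ s13 = s15
s12 ∨ s8 = s8
s9 ∧ s8 = s6
s6 ∧ s8 = s6
s6 ∧ s11 = s6
s6 ∨ s6 = s6
s15 ∨ s6 = s15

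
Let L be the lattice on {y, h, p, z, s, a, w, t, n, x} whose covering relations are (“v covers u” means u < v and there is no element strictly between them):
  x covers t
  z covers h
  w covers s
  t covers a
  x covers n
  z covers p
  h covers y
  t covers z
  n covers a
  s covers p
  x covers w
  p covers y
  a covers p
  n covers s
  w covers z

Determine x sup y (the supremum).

x

Common upper bounds of {x, y}: x.
The least among these is x.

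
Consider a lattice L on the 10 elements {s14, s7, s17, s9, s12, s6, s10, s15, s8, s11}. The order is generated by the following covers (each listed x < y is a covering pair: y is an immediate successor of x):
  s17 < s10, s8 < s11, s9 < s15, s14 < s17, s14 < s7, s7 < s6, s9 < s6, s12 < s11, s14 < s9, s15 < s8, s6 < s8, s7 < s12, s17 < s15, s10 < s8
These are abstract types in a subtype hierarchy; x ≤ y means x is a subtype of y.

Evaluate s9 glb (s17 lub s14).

s14

s17 ∨ s14 = s17
s9 ∧ s17 = s14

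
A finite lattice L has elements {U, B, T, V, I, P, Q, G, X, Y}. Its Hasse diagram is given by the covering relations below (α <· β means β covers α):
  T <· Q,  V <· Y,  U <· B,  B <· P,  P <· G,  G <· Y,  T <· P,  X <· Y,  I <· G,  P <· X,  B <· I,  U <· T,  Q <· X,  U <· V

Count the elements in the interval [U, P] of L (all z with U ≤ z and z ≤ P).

4

The interval [U, P] = {B, P, T, U}, which has 4 elements.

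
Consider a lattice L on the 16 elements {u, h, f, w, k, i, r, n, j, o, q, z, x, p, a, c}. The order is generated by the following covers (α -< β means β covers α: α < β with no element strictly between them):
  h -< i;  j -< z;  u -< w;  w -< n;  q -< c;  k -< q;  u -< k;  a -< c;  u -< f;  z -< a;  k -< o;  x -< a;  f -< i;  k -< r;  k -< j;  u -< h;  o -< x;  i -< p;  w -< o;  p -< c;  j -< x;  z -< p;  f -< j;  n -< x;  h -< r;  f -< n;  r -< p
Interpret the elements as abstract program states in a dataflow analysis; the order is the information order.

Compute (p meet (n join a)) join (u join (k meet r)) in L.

n ∨ a = a
p ∧ a = z
k ∧ r = k
u ∨ k = k
z ∨ k = z

z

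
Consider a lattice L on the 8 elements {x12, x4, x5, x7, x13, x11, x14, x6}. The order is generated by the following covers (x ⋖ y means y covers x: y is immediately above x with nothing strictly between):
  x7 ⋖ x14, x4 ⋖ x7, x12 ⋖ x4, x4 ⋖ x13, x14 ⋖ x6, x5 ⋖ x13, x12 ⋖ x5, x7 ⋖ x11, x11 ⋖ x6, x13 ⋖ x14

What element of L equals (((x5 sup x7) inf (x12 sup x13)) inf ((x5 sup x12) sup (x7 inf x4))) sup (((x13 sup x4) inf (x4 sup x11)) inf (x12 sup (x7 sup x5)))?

x5 ∨ x7 = x14
x12 ∨ x13 = x13
x14 ∧ x13 = x13
x5 ∨ x12 = x5
x7 ∧ x4 = x4
x5 ∨ x4 = x13
x13 ∧ x13 = x13
x13 ∨ x4 = x13
x4 ∨ x11 = x11
x13 ∧ x11 = x4
x7 ∨ x5 = x14
x12 ∨ x14 = x14
x4 ∧ x14 = x4
x13 ∨ x4 = x13

x13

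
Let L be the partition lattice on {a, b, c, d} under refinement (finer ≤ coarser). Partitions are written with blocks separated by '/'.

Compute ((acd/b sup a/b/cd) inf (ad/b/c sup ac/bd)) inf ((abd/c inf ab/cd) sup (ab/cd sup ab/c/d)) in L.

a/b/cd

acd/b ∨ a/b/cd = acd/b
ad/b/c ∨ ac/bd = abcd
acd/b ∧ abcd = acd/b
abd/c ∧ ab/cd = ab/c/d
ab/cd ∨ ab/c/d = ab/cd
ab/c/d ∨ ab/cd = ab/cd
acd/b ∧ ab/cd = a/b/cd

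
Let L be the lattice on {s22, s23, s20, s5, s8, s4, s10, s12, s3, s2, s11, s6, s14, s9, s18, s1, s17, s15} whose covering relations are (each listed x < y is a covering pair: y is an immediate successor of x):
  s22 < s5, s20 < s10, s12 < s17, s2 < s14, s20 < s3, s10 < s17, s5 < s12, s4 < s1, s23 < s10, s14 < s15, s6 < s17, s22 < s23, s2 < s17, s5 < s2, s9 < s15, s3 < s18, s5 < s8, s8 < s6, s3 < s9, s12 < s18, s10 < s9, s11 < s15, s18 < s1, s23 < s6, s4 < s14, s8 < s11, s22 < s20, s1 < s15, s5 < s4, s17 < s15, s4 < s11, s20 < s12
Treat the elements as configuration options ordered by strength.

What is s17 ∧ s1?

s12

Common lower bounds of {s17, s1}: s12, s20, s22, s5.
The greatest among these is s12.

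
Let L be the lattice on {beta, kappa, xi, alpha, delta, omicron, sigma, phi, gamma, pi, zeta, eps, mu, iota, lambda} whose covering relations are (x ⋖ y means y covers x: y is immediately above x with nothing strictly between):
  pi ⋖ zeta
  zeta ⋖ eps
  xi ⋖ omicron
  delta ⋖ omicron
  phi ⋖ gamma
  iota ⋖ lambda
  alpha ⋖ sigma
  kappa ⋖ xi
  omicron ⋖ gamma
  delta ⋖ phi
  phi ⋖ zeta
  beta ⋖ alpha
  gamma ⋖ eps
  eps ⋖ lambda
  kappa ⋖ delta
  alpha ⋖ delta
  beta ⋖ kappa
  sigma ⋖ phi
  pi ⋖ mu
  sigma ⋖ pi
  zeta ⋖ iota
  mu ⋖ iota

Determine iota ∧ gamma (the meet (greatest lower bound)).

phi

Common lower bounds of {iota, gamma}: alpha, beta, delta, kappa, phi, sigma.
The greatest among these is phi.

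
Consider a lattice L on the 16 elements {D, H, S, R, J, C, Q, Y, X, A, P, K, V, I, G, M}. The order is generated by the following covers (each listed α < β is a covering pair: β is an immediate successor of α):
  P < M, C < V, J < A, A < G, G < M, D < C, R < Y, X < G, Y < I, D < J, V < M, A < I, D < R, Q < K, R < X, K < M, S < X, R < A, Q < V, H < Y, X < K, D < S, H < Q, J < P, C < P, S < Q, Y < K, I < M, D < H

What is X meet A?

Common lower bounds of {X, A}: D, R.
The greatest among these is R.

R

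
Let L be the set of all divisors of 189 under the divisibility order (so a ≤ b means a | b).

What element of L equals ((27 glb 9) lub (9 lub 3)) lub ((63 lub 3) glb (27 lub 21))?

63

27 ∧ 9 = 9
9 ∨ 3 = 9
9 ∨ 9 = 9
63 ∨ 3 = 63
27 ∨ 21 = 189
63 ∧ 189 = 63
9 ∨ 63 = 63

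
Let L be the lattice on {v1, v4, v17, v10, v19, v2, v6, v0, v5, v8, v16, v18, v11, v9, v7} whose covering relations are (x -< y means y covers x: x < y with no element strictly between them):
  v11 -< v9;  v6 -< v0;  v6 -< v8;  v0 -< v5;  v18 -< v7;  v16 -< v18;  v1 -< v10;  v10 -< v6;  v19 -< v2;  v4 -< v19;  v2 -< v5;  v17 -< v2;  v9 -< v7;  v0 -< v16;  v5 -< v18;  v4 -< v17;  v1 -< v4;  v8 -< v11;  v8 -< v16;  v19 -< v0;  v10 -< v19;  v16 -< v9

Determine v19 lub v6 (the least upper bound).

Common upper bounds of {v19, v6}: v0, v16, v18, v5, v7, v9.
The least among these is v0.

v0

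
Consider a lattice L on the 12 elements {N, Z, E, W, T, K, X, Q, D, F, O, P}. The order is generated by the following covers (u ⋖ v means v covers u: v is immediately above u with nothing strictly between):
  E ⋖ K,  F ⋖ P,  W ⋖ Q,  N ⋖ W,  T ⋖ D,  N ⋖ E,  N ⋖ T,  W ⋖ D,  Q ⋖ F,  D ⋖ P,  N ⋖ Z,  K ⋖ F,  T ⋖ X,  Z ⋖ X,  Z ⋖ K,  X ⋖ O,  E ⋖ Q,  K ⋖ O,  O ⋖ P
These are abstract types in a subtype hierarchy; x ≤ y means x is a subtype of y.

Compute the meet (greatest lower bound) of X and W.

Common lower bounds of {X, W}: N.
The greatest among these is N.

N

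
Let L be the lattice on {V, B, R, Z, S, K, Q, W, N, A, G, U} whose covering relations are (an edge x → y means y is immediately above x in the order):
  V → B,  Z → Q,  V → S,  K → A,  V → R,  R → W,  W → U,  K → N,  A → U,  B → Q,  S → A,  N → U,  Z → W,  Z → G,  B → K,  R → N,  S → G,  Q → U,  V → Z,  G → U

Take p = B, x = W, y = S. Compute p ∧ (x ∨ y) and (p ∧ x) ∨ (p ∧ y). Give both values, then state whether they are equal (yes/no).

x ∨ y = U, so p ∧ (x ∨ y) = B ∧ U = B.
p ∧ x = V and p ∧ y = V, so (p ∧ x) ∨ (p ∧ y) = V ∨ V = V.
Equal: no.

B; V; no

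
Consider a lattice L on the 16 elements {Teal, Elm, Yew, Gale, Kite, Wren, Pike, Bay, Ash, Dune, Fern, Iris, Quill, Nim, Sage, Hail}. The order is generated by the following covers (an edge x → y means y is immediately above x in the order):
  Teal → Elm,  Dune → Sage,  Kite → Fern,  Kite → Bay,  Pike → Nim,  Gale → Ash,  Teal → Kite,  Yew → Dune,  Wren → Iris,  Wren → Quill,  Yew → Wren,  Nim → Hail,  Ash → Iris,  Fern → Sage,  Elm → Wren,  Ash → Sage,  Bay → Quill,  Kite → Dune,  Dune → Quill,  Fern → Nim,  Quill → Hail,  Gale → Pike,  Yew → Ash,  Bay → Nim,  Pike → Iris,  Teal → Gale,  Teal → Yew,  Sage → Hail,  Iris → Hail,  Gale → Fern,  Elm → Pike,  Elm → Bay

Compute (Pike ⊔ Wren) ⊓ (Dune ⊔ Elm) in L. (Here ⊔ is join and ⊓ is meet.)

Pike ∨ Wren = Iris
Dune ∨ Elm = Quill
Iris ∧ Quill = Wren

Wren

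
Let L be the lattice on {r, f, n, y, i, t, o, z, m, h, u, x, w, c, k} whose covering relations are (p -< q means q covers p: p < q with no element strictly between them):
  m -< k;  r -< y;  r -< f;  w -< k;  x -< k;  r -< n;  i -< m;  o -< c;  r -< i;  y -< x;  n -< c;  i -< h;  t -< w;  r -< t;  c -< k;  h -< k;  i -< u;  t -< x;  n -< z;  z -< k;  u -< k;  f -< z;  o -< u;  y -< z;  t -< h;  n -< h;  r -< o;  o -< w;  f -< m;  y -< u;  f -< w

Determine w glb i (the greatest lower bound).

Common lower bounds of {w, i}: r.
The greatest among these is r.

r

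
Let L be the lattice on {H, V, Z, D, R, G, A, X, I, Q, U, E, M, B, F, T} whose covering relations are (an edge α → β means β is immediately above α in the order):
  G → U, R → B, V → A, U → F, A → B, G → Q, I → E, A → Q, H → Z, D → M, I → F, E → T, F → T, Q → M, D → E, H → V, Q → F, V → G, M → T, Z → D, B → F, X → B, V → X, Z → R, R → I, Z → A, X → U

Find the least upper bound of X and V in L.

X

Common upper bounds of {X, V}: B, F, T, U, X.
The least among these is X.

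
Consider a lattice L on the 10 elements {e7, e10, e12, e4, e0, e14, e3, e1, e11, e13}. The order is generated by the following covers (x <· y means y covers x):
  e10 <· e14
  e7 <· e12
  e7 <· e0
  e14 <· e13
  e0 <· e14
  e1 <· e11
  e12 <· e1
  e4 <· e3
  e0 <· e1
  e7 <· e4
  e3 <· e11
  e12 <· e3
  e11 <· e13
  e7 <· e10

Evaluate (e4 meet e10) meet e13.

e7

e4 ∧ e10 = e7
e7 ∧ e13 = e7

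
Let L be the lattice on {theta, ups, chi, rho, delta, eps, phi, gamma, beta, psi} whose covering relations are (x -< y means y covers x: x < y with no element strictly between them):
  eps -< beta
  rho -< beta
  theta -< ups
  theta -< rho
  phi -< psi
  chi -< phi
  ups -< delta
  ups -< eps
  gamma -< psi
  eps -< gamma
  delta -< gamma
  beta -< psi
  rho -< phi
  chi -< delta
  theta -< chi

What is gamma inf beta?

eps

Common lower bounds of {gamma, beta}: eps, theta, ups.
The greatest among these is eps.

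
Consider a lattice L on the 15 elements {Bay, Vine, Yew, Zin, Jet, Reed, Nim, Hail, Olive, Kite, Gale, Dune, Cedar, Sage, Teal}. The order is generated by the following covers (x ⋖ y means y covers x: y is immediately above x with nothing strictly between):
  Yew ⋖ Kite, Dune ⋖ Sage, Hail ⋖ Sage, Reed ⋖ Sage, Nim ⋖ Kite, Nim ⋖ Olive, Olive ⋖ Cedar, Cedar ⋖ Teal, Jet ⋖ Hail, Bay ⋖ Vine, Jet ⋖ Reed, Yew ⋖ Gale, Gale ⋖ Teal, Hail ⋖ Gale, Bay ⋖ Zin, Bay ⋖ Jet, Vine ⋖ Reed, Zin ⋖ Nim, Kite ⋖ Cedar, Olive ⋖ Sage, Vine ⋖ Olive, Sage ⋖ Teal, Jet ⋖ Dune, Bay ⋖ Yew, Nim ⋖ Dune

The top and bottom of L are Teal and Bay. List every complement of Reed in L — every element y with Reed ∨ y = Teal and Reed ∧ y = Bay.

Kite, Yew

Need y with Reed ∨ y = Teal and Reed ∧ y = Bay.
Checking each element gives: Kite, Yew.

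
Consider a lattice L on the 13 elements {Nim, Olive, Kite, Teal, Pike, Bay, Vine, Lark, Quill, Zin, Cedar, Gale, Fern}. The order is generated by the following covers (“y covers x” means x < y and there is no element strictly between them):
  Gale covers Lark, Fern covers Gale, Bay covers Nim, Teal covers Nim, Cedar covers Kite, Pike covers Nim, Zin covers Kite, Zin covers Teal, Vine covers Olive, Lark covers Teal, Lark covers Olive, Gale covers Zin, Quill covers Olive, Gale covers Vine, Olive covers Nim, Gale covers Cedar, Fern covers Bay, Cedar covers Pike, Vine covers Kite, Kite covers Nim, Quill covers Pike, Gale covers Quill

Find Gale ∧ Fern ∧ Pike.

Common lower bounds of {Gale, Fern, Pike}: Nim, Pike.
The greatest among these is Pike.

Pike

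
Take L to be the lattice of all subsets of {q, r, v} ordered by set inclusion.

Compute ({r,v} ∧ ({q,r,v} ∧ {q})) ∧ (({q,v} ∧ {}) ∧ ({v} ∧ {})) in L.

{}

{q,r,v} ∧ {q} = {q}
{r,v} ∧ {q} = {}
{q,v} ∧ {} = {}
{v} ∧ {} = {}
{} ∧ {} = {}
{} ∧ {} = {}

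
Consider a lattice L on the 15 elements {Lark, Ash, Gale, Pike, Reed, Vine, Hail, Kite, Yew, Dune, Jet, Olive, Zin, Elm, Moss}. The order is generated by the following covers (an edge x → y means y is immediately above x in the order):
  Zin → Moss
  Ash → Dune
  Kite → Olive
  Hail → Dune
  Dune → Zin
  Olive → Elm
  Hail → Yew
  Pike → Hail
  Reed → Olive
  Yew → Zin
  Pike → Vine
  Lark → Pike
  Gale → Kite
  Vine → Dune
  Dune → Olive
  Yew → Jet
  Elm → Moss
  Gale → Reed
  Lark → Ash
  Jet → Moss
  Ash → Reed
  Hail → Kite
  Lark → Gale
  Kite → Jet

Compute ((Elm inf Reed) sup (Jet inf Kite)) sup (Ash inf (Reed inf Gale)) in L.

Olive

Elm ∧ Reed = Reed
Jet ∧ Kite = Kite
Reed ∨ Kite = Olive
Reed ∧ Gale = Gale
Ash ∧ Gale = Lark
Olive ∨ Lark = Olive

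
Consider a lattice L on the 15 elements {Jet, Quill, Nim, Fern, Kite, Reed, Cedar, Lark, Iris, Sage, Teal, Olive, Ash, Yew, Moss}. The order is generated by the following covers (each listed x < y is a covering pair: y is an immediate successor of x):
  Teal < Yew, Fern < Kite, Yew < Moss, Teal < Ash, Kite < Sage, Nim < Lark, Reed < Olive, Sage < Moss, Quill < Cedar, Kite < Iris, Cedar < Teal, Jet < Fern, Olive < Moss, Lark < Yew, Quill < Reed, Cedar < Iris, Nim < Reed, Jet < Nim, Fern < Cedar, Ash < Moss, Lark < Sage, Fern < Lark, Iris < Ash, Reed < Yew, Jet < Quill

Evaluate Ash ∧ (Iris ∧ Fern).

Iris ∧ Fern = Fern
Ash ∧ Fern = Fern

Fern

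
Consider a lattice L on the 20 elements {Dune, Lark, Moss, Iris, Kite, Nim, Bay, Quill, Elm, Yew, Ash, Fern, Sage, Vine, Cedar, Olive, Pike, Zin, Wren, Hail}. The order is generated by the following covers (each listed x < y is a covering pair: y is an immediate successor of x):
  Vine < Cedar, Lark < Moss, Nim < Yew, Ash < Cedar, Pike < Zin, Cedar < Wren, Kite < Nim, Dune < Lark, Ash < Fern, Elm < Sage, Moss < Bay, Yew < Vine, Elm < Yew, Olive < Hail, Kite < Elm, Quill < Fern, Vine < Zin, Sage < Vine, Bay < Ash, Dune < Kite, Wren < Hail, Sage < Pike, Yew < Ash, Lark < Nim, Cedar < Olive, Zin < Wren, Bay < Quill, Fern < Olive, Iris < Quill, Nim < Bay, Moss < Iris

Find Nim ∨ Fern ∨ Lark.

Common upper bounds of {Nim, Fern, Lark}: Fern, Hail, Olive.
The least among these is Fern.

Fern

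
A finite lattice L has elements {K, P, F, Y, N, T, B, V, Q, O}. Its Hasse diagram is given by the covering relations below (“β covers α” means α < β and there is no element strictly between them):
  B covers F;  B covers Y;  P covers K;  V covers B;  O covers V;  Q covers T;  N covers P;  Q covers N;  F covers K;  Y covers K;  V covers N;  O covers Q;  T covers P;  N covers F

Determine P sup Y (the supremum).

Common upper bounds of {P, Y}: O, V.
The least among these is V.

V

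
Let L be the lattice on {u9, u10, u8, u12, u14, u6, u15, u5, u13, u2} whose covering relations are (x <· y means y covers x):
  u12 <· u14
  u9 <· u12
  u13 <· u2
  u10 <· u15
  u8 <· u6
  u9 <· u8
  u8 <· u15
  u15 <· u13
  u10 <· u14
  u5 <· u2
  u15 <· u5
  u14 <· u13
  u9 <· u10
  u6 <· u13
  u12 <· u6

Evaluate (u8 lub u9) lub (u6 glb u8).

u8 ∨ u9 = u8
u6 ∧ u8 = u8
u8 ∨ u8 = u8

u8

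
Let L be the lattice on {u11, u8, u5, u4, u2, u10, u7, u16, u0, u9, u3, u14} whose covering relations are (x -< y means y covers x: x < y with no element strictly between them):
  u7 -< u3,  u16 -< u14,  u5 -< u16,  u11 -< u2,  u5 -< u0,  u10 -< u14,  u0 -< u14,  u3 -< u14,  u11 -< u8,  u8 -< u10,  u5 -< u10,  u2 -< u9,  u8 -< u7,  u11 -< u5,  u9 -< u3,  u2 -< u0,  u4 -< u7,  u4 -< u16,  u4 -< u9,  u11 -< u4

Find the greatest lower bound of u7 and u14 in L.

Common lower bounds of {u7, u14}: u11, u4, u7, u8.
The greatest among these is u7.

u7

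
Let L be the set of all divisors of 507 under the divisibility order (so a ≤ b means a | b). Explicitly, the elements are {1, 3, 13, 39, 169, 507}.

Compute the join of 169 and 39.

507

Common upper bounds of {169, 39}: 507.
The least among these is 507.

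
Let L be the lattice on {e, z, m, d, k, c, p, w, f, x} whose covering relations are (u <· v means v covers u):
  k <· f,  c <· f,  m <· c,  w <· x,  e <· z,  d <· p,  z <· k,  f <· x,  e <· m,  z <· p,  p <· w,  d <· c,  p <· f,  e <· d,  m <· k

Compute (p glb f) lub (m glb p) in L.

p ∧ f = p
m ∧ p = e
p ∨ e = p

p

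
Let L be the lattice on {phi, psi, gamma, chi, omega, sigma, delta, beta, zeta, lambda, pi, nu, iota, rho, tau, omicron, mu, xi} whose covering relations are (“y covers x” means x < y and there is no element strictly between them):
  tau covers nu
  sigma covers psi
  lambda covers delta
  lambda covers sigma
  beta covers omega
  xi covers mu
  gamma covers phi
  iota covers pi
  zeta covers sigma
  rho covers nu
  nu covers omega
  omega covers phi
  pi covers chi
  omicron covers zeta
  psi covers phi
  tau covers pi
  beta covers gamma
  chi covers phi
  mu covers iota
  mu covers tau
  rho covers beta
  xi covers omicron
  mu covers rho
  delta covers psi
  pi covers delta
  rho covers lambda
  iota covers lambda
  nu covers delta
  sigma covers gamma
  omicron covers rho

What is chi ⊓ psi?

Common lower bounds of {chi, psi}: phi.
The greatest among these is phi.

phi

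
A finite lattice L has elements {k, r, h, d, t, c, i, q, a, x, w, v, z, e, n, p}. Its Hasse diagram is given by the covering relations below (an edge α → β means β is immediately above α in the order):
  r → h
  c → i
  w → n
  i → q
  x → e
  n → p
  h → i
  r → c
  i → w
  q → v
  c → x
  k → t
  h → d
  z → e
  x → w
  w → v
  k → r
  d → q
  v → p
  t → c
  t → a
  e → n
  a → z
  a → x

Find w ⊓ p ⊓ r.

r

Common lower bounds of {w, p, r}: k, r.
The greatest among these is r.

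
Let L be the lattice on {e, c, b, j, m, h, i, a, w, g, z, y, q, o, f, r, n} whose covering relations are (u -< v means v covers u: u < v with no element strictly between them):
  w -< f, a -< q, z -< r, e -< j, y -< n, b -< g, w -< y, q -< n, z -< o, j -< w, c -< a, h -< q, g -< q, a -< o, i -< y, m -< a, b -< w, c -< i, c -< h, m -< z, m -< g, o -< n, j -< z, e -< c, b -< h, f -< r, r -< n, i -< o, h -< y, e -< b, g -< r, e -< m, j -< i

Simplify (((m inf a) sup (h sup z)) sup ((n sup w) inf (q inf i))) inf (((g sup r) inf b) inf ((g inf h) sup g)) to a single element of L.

m ∧ a = m
h ∨ z = n
m ∨ n = n
n ∨ w = n
q ∧ i = c
n ∧ c = c
n ∨ c = n
g ∨ r = r
r ∧ b = b
g ∧ h = b
b ∨ g = g
b ∧ g = b
n ∧ b = b

b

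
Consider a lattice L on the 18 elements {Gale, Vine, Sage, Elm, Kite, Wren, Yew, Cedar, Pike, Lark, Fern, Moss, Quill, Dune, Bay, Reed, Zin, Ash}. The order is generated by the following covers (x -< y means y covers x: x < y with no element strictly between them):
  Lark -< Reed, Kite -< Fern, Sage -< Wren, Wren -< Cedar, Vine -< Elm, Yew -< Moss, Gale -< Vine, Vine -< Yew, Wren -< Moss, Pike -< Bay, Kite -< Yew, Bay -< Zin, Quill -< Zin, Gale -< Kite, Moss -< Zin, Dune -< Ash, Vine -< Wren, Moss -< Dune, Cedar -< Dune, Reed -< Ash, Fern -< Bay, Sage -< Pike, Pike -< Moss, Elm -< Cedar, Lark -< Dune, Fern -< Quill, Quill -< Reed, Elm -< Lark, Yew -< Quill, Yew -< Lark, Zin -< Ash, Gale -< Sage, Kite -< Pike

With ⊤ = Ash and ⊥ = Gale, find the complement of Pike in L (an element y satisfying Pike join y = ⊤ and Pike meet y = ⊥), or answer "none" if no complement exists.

For every candidate y, either Pike ∨ y ≠ Ash or Pike ∧ y ≠ Gale; no complement exists.

none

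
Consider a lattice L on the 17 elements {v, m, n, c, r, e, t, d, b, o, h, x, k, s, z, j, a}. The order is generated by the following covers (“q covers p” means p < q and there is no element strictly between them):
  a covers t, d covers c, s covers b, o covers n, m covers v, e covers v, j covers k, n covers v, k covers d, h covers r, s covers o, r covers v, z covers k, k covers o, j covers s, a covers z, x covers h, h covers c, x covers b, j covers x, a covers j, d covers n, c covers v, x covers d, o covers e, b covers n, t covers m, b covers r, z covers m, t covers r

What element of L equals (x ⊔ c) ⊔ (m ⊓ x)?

x

x ∨ c = x
m ∧ x = v
x ∨ v = x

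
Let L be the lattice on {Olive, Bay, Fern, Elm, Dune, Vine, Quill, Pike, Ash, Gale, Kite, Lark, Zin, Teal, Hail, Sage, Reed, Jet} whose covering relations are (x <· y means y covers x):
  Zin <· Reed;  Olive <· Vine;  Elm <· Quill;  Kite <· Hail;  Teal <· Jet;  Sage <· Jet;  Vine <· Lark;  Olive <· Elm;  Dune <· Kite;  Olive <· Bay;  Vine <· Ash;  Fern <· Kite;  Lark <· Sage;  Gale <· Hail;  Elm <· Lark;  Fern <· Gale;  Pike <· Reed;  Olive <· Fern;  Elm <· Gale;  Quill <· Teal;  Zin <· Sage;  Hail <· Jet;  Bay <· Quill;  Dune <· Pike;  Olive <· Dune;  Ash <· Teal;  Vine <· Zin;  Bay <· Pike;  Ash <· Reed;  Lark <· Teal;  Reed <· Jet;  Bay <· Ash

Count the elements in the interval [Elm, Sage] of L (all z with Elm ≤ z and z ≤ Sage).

3

The interval [Elm, Sage] = {Elm, Lark, Sage}, which has 3 elements.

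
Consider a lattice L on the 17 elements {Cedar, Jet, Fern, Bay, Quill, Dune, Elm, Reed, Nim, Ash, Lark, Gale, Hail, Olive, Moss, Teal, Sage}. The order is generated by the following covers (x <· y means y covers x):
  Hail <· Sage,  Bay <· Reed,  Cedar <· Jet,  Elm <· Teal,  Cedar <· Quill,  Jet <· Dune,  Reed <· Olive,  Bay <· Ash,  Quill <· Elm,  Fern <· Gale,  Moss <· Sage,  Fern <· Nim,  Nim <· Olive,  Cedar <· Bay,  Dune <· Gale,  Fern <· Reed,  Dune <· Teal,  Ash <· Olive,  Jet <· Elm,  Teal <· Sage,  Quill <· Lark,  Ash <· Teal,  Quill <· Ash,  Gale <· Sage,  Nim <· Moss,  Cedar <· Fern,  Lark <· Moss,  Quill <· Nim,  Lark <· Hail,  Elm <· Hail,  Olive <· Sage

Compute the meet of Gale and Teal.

Common lower bounds of {Gale, Teal}: Cedar, Dune, Jet.
The greatest among these is Dune.

Dune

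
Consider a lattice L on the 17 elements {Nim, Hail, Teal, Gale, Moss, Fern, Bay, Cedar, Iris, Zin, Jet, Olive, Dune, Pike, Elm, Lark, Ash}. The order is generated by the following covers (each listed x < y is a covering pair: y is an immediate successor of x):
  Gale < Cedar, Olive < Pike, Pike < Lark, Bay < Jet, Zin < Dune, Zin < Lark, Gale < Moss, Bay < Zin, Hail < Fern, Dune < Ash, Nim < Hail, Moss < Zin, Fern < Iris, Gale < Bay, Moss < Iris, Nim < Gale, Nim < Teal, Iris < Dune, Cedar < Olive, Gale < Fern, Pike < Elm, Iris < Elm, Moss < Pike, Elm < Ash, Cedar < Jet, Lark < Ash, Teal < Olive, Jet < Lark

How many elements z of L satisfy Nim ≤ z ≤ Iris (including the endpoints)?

The interval [Nim, Iris] = {Fern, Gale, Hail, Iris, Moss, Nim}, which has 6 elements.

6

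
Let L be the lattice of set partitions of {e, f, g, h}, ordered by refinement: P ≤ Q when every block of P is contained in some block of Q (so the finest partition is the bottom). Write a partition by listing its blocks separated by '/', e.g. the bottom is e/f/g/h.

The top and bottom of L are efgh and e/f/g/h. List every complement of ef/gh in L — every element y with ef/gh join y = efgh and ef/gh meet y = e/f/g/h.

Need y with ef/gh ∨ y = efgh and ef/gh ∧ y = e/f/g/h.
Checking each element gives: e/fg/h, e/fh/g, eg/f/h, eg/fh, eh/f/g, eh/fg.

e/fg/h, e/fh/g, eg/f/h, eg/fh, eh/f/g, eh/fg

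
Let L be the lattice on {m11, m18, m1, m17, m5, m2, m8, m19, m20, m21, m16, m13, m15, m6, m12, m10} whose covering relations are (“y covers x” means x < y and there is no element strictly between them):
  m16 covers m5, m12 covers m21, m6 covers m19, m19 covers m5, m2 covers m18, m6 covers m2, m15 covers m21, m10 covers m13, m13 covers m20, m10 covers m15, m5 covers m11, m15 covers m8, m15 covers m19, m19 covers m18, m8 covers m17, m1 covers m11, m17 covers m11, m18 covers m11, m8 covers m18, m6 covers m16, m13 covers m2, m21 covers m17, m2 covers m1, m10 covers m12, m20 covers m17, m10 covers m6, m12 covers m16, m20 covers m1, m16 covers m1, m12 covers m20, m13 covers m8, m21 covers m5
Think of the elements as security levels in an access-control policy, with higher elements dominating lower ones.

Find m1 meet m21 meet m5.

Common lower bounds of {m1, m21, m5}: m11.
The greatest among these is m11.

m11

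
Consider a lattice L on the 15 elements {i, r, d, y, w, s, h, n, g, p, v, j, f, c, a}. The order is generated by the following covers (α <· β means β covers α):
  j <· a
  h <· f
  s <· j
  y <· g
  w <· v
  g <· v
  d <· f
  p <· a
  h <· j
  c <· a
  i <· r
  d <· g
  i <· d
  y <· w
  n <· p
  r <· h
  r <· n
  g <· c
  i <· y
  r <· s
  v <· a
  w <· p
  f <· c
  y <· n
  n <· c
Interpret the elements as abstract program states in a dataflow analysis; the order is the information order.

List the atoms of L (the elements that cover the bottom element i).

d, r, y

The atoms are exactly the elements that cover i: d, r, y.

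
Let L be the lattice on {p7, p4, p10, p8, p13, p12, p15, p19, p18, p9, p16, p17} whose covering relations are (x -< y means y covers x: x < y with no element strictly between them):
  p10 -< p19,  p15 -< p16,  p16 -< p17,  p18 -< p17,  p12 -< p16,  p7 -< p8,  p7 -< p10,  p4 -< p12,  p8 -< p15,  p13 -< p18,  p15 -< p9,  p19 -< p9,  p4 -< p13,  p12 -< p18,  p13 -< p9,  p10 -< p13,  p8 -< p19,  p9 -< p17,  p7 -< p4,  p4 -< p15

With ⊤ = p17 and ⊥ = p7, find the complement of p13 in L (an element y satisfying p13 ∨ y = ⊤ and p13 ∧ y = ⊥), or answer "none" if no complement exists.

none

For every candidate y, either p13 ∨ y ≠ p17 or p13 ∧ y ≠ p7; no complement exists.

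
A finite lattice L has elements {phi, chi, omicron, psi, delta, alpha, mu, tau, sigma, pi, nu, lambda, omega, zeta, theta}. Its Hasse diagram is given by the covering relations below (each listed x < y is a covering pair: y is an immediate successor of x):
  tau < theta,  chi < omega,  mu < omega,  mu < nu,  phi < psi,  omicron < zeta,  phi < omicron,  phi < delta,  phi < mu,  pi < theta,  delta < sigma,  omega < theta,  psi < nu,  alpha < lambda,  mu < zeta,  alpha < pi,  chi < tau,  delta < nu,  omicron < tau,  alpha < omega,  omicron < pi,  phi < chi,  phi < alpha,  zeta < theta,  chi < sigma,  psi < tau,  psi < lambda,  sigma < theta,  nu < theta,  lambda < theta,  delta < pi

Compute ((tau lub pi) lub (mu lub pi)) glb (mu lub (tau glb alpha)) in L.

tau ∨ pi = theta
mu ∨ pi = theta
theta ∨ theta = theta
tau ∧ alpha = phi
mu ∨ phi = mu
theta ∧ mu = mu

mu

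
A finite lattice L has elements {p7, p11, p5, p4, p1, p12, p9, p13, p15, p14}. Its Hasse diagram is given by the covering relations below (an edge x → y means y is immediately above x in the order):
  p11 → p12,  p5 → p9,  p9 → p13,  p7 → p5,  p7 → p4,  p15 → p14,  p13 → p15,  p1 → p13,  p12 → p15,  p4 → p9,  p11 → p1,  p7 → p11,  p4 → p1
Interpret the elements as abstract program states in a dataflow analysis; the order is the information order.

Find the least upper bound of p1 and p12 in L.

p15

Common upper bounds of {p1, p12}: p14, p15.
The least among these is p15.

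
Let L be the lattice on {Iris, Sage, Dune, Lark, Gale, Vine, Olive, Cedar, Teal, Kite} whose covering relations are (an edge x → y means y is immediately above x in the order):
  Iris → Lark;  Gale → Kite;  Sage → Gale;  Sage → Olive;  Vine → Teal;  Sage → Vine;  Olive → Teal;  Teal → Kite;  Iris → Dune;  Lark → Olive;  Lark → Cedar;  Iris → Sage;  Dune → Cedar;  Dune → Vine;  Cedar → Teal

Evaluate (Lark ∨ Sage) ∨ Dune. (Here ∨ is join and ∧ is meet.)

Teal

Lark ∨ Sage = Olive
Olive ∨ Dune = Teal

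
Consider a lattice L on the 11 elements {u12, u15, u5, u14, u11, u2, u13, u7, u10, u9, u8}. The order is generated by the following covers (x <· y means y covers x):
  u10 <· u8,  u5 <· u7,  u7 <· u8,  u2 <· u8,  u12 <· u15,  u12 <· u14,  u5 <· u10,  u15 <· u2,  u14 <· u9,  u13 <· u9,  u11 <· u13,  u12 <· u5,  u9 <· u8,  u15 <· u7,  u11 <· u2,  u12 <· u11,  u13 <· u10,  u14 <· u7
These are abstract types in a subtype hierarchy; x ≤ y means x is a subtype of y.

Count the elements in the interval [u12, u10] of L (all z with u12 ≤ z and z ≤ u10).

The interval [u12, u10] = {u10, u11, u12, u13, u5}, which has 5 elements.

5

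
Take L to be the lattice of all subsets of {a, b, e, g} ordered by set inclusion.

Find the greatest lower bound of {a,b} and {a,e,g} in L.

Under ⊆, meet is intersection: {a,b} ∩ {a,e,g} = {a}.

{a}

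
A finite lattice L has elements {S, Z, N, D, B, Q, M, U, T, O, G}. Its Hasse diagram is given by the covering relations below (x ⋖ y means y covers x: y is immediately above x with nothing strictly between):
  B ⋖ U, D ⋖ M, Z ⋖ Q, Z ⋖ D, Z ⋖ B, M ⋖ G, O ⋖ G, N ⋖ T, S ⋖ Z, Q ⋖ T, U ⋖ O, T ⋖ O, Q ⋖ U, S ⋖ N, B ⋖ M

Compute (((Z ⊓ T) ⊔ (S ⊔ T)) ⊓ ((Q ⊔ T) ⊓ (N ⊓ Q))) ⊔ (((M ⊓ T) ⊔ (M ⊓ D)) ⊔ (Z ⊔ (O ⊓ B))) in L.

M

Z ∧ T = Z
S ∨ T = T
Z ∨ T = T
Q ∨ T = T
N ∧ Q = S
T ∧ S = S
T ∧ S = S
M ∧ T = Z
M ∧ D = D
Z ∨ D = D
O ∧ B = B
Z ∨ B = B
D ∨ B = M
S ∨ M = M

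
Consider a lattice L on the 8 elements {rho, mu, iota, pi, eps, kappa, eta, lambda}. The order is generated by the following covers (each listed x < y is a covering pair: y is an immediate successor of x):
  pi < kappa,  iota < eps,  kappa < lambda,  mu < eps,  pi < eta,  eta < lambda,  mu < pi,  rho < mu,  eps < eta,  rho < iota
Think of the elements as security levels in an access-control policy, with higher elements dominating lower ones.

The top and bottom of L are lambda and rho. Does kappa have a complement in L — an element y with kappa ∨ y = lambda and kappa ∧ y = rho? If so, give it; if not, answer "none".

iota

Need y with kappa ∨ y = lambda and kappa ∧ y = rho.
Checking each element gives: iota.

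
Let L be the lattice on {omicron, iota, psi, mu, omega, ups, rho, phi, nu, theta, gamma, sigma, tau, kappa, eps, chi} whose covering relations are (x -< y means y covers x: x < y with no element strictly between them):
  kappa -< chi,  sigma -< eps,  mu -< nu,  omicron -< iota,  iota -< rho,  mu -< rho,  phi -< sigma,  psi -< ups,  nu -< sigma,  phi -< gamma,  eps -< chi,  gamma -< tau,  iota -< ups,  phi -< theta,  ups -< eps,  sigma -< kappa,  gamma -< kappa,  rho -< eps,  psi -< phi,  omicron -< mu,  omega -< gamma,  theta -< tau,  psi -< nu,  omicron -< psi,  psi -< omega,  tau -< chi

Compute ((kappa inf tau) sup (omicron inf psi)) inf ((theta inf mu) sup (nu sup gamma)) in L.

gamma

kappa ∧ tau = gamma
omicron ∧ psi = omicron
gamma ∨ omicron = gamma
theta ∧ mu = omicron
nu ∨ gamma = kappa
omicron ∨ kappa = kappa
gamma ∧ kappa = gamma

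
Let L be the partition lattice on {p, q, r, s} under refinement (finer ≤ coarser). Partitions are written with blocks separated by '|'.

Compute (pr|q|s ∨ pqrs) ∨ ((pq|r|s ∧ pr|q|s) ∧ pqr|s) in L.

pqrs

pr|q|s ∨ pqrs = pqrs
pq|r|s ∧ pr|q|s = p|q|r|s
p|q|r|s ∧ pqr|s = p|q|r|s
pqrs ∨ p|q|r|s = pqrs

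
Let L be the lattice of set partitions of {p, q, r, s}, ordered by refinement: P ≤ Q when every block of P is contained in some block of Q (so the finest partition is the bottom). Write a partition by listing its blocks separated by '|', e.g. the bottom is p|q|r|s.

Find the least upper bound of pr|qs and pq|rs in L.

The join of pr|qs and pq|rs merges any blocks that overlap across the partitions, giving pqrs.

pqrs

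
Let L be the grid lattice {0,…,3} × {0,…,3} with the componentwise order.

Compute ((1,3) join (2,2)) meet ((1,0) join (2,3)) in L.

(1,3) ∨ (2,2) = (2,3)
(1,0) ∨ (2,3) = (2,3)
(2,3) ∧ (2,3) = (2,3)

(2,3)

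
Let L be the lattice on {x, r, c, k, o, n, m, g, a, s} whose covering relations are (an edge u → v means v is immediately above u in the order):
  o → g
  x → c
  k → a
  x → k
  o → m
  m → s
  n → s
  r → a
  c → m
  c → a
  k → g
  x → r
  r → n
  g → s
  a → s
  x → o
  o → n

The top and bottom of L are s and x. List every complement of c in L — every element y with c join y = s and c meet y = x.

g, n

Need y with c ∨ y = s and c ∧ y = x.
Checking each element gives: g, n.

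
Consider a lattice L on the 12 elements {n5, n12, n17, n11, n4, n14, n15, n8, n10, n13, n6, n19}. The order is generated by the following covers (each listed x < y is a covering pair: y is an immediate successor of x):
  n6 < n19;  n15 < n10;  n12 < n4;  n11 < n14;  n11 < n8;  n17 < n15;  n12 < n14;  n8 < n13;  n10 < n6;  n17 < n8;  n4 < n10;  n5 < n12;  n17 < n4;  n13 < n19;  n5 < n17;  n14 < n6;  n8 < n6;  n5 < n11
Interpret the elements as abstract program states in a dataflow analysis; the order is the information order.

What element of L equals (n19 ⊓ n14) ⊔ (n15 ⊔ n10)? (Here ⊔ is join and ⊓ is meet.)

n19 ∧ n14 = n14
n15 ∨ n10 = n10
n14 ∨ n10 = n6

n6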